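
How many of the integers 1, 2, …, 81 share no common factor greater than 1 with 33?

49

Prime factors of 33: 3, 11. Count integers ≤ 81 divisible by none of them.
By inclusion–exclusion: 81 − ⌊81/3⌋ − ⌊81/11⌋ + ⌊81/33⌋ = 49.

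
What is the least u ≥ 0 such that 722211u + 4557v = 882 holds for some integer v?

gcd(722211, 4557) = 147 (Euclid: 722211 = 158·4557 + 2205; 4557 = 2·2205 + 147; 2205 = 15·147 + 0), and 147 | 882.
Extended Euclid: 722211·(-2) + 4557·(317) = 147. Scale by 6: u₀ = -12.
General solution u = u₀ + 31t; reducing mod 31 gives u = 19 (and v = -3011).

19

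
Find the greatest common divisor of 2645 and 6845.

5

2645 = 5 · 23²
6845 = 5 · 37²
Common: 5 = 5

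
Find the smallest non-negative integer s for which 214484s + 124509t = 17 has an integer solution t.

Reduce mod 124509: 214484s ≡ 17 (mod 124509). With g = gcd(214484, 124509) = 1 dividing 17, divide through: 214484s ≡ 17 (mod 124509).
Since gcd(214484, 124509) = 1, s ≡ 17·(214484)⁻¹ ≡ 18283 (mod 124509). Smallest non-negative: 18283.

18283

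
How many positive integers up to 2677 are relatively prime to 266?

266 = 2·7·19. Inclusion–exclusion on these primes:
2677 − ⌊2677/2⌋ − ⌊2677/7⌋ − ⌊2677/19⌋ + ⌊2677/14⌋ + ⌊2677/38⌋ + ⌊2677/133⌋ − ⌊2677/266⌋ = 1088

1088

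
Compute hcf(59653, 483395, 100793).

59653 = 11² · 17 · 29; 483395 = 5 · 11² · 17 · 47; 100793 = 7² · 11² · 17
gcd takes min exponent of each prime: 11² · 17 = 2057

2057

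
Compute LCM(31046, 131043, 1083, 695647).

21716708046

31046 = 2 · 19² · 43; 131043 = 3 · 11² · 19²; 1083 = 3 · 19²; 695647 = 19² · 41 · 47
lcm takes max exponent of each prime: 2 · 3 · 11² · 19² · 41 · 43 · 47 = 21716708046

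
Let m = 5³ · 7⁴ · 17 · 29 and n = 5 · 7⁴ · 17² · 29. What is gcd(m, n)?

min exponent per shared prime: 5 · 7⁴ · 17 · 29 = 5918465

5918465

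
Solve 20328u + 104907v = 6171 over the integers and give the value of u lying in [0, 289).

gcd(20328, 104907) = 363 (Euclid: 104907 = 5·20328 + 3267; 20328 = 6·3267 + 726; 3267 = 4·726 + 363; 726 = 2·363 + 0), and 363 | 6171.
Extended Euclid: 20328·(-129) + 104907·(25) = 363. Scale by 17: u₀ = -2193.
General solution u = u₀ + 289t; reducing mod 289 gives u = 119 (and v = -23).

119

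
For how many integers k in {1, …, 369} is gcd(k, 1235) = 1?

1235 = 5·13·19. Inclusion–exclusion on these primes:
369 − ⌊369/5⌋ − ⌊369/13⌋ − ⌊369/19⌋ + ⌊369/65⌋ + ⌊369/95⌋ + ⌊369/247⌋ − ⌊369/1235⌋ = 258

258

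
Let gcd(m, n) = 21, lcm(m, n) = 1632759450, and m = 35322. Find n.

Using mn = gcd(m,n)·lcm(m,n) = 21·1632759450 = 34287948450, we get n = 34287948450/35322 = 970725.

970725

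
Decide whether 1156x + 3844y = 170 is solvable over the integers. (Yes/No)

No

gcd(1156, 3844): 3844 = 3·1156 + 376; 1156 = 3·376 + 28; 376 = 13·28 + 12; 28 = 2·12 + 4; 12 = 3·4 + 0 → 4
4 does not divide 170, so a solution does not exist.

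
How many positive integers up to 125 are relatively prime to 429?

70

429 = 3·11·13. Inclusion–exclusion on these primes:
125 − ⌊125/3⌋ − ⌊125/11⌋ − ⌊125/13⌋ + ⌊125/33⌋ + ⌊125/39⌋ + ⌊125/143⌋ − ⌊125/429⌋ = 70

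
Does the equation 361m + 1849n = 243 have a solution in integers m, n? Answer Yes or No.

Yes

gcd(361, 1849): 1849 = 5·361 + 44; 361 = 8·44 + 9; 44 = 4·9 + 8; 9 = 1·8 + 1; 8 = 8·1 + 0 → 1
1 divides 243, so a solution exists.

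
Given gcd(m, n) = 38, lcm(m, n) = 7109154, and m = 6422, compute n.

m·n = gcd·lcm = 38·7109154 = 270147852, so n = 270147852/6422 = 42066.

42066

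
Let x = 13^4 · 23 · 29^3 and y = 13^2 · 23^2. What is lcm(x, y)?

max exponent per prime: 13^4 · 23^2 · 29^3 = 368487767141

368487767141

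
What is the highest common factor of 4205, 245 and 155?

5

4205 = 5 · 29²; 245 = 5 · 7²; 155 = 5 · 31
gcd takes min exponent of each prime: 5 = 5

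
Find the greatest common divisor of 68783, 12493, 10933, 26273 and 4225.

gcd(68783, 12493): 68783 = 5·12493 + 6318; 12493 = 1·6318 + 6175; 6318 = 1·6175 + 143; 6175 = 43·143 + 26; 143 = 5·26 + 13; 26 = 2·13 + 0 → 13
gcd(13, 10933): 10933 = 841·13 + 0 → 13
gcd(13, 26273): 26273 = 2021·13 + 0 → 13
gcd(13, 4225): 4225 = 325·13 + 0 → 13

13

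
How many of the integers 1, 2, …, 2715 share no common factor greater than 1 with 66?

823

Prime factors of 66: 2, 3, 11. Count integers ≤ 2715 divisible by none of them.
By inclusion–exclusion: 2715 − ⌊2715/2⌋ − ⌊2715/3⌋ − ⌊2715/11⌋ + ⌊2715/6⌋ + ⌊2715/22⌋ + ⌊2715/33⌋ − ⌊2715/66⌋ = 823.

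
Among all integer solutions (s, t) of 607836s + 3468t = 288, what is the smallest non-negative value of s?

Reduce mod 3468: 607836s ≡ 288 (mod 3468). With g = gcd(607836, 3468) = 12 dividing 288, divide through: 50653s ≡ 24 (mod 289).
Since gcd(50653, 289) = 1, s ≡ 24·(50653)⁻¹ ≡ 67 (mod 289). Smallest non-negative: 67.

67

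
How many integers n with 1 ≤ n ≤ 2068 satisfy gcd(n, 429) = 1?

1157

429 = 3·11·13. Inclusion–exclusion on these primes:
2068 − ⌊2068/3⌋ − ⌊2068/11⌋ − ⌊2068/13⌋ + ⌊2068/33⌋ + ⌊2068/39⌋ + ⌊2068/143⌋ − ⌊2068/429⌋ = 1157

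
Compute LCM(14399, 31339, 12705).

7991445

14399 = 7 · 11² · 17; 31339 = 7 · 11² · 37; 12705 = 3 · 5 · 7 · 11²
lcm takes max exponent of each prime: 3 · 5 · 7 · 11² · 17 · 37 = 7991445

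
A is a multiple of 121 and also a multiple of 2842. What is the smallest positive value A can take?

121 = 11²; 2842 = 2 · 7² · 29
max exponents: 2 · 7² · 11² · 29 = 343882

343882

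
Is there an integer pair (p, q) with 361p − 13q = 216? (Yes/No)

Yes

By Bézout, 361p − 13q = 216 has integer solutions iff gcd(361, 13) | 216.
Euclid: 361 = 27·13 + 10; 13 = 1·10 + 3; 10 = 3·3 + 1; 3 = 3·1 + 0. gcd = 1; 216 mod 1 = 0. Yes.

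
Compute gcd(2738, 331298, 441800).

2738 = 2 · 37²; 331298 = 2 · 11² · 37²; 441800 = 2³ · 5² · 47²
gcd takes min exponent of each prime: 2 = 2

2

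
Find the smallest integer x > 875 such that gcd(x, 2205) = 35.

2205 = 35·63. Any x with gcd(x, 2205) = 35 is a multiple of 35, say 35s, with s coprime to 63.
Need s > 875/35, so s ≥ 26. First s ≥ 26 with gcd(s, 63) = 1 is s = 26. Thus x = 35·26 = 910.

910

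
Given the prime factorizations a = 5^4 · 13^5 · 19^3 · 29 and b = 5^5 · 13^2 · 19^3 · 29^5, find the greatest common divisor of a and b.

min exponent per shared prime: 5^4 · 13^2 · 19^3 · 29 = 21009974375

21009974375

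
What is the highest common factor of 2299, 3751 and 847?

121

gcd(2299, 3751): 3751 = 1·2299 + 1452; 2299 = 1·1452 + 847; 1452 = 1·847 + 605; 847 = 1·605 + 242; 605 = 2·242 + 121; 242 = 2·121 + 0 → 121
gcd(121, 847): 847 = 7·121 + 0 → 121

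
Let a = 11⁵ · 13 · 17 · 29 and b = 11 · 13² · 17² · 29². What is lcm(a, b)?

max exponent per prime: 11⁵ · 13² · 17² · 29² = 6615215080331

6615215080331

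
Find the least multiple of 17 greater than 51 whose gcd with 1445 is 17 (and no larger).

Multiples of 17 above 51: 17·4, 17·5, … . Need the cofactor coprime to 1445/17 = 85.
Checking s = 4, 5, … the first with gcd(s, 85) = 1 is s = 4, giving 68.

68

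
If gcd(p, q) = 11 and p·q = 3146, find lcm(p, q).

For any two positive integers, gcd × lcm equals their product. Hence lcm = 3146 / 11 = 286.

286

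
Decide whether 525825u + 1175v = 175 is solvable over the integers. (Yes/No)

Yes

By Bézout, 525825u + 1175v = 175 has integer solutions iff gcd(525825, 1175) | 175.
Euclid: 525825 = 447·1175 + 600; 1175 = 1·600 + 575; 600 = 1·575 + 25; 575 = 23·25 + 0. gcd = 25; 175 mod 25 = 0. Yes.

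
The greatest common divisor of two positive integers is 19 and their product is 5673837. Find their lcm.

298623

gcd·lcm = product, so lcm = 5673837/19 = 298623.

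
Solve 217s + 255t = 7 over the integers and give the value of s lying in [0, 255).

Reduce mod 255: 217s ≡ 7 (mod 255). With g = gcd(217, 255) = 1 dividing 7, divide through: 217s ≡ 7 (mod 255).
Since gcd(217, 255) = 1, s ≡ 7·(217)⁻¹ ≡ 181 (mod 255). Smallest non-negative: 181.

181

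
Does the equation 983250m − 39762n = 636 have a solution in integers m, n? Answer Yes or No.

No

By Bézout, 983250m − 39762n = 636 has integer solutions iff gcd(983250, 39762) | 636.
Euclid: 983250 = 24·39762 + 28962; 39762 = 1·28962 + 10800; 28962 = 2·10800 + 7362; 10800 = 1·7362 + 3438; 7362 = 2·3438 + 486; 3438 = 7·486 + 36; 486 = 13·36 + 18; 36 = 2·18 + 0. gcd = 18; 636 mod 18 = 6. No.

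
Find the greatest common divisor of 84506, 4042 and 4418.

gcd(84506, 4042): 84506 = 20·4042 + 3666; 4042 = 1·3666 + 376; 3666 = 9·376 + 282; 376 = 1·282 + 94; 282 = 3·94 + 0 → 94
gcd(94, 4418): 4418 = 47·94 + 0 → 94

94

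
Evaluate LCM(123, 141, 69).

132963

123 = 3 · 41; 141 = 3 · 47; 69 = 3 · 23
lcm takes max exponent of each prime: 3 · 23 · 41 · 47 = 132963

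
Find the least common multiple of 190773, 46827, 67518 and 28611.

190773 = 3² · 11 · 41 · 47; 46827 = 3² · 11² · 43; 67518 = 2 · 3² · 11² · 31; 28611 = 3² · 11 · 17²
lcm takes max exponent of each prime: 2 · 3² · 11² · 17² · 31 · 41 · 43 · 47 = 1616842000422

1616842000422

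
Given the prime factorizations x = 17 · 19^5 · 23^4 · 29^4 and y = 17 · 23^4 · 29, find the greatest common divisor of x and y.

137961613

min exponent per shared prime: 17 · 23^4 · 29 = 137961613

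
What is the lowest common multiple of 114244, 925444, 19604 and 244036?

1637351976884

lcm(114244, 925444) = 114244·925444/gcd = 105726424336/676 = 156400036
lcm(156400036, 19604) = 156400036·19604/gcd = 3066066305744/676 = 4535601044
lcm(4535601044, 244036) = 4535601044·244036/gcd = 1106849936373584/676 = 1637351976884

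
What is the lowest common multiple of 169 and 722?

122018

gcd first: 722 = 4·169 + 46; 169 = 3·46 + 31; 46 = 1·31 + 15; 31 = 2·15 + 1; 15 = 15·1 + 0 → gcd = 1
lcm = 169·722/gcd = 122018/1 = 122018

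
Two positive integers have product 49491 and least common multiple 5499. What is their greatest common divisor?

9

From gcd × lcm = pq: gcd = 49491 / 5499 = 9.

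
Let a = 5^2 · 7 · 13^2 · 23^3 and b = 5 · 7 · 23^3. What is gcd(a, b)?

425845

min exponent per shared prime: 5 · 7 · 23^3 = 425845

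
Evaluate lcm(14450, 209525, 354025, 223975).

lcm(14450, 209525) = 14450·209525/gcd = 3027636250/7225 = 419050
lcm(419050, 354025) = 419050·354025/gcd = 148354176250/7225 = 20533450
lcm(20533450, 223975) = 20533450·223975/gcd = 4598979463750/7225 = 636536950

636536950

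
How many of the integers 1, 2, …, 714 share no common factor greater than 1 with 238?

Prime factors of 238: 2, 7, 17. Count integers ≤ 714 divisible by none of them.
By inclusion–exclusion: 714 − ⌊714/2⌋ − ⌊714/7⌋ − ⌊714/17⌋ + ⌊714/14⌋ + ⌊714/34⌋ + ⌊714/119⌋ − ⌊714/238⌋ = 288.

288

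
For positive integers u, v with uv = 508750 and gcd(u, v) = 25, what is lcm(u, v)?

gcd·lcm = product, so lcm = 508750/25 = 20350.

20350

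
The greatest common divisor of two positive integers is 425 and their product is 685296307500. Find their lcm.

For any two positive integers, gcd × lcm equals their product. Hence lcm = 685296307500 / 425 = 1612461900.

1612461900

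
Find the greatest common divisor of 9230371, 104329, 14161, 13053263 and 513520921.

9230371 = 17² · 19 · 41²; 104329 = 17² · 19²; 14161 = 7² · 17²; 13053263 = 17² · 31² · 47; 513520921 = 17² · 31² · 43²
gcd takes min exponent of each prime: 17² = 289

289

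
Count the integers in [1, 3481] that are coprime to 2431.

2750

2431 = 11·13·17. Inclusion–exclusion on these primes:
3481 − ⌊3481/11⌋ − ⌊3481/13⌋ − ⌊3481/17⌋ + ⌊3481/143⌋ + ⌊3481/187⌋ + ⌊3481/221⌋ − ⌊3481/2431⌋ = 2750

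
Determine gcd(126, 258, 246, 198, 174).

6

126 = 2 · 3² · 7; 258 = 2 · 3 · 43; 246 = 2 · 3 · 41; 198 = 2 · 3² · 11; 174 = 2 · 3 · 29
gcd takes min exponent of each prime: 2 · 3 = 6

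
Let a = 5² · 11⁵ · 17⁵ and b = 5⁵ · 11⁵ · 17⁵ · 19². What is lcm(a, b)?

max exponent per prime: 5⁵ · 11⁵ · 17⁵ · 19² = 257967655263209375

257967655263209375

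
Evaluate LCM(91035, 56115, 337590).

851631878790

91035 = 3² · 5 · 7 · 17²; 56115 = 3² · 5 · 29 · 43; 337590 = 2 · 3² · 5 · 11² · 31
lcm takes max exponent of each prime: 2 · 3² · 5 · 7 · 11² · 17² · 29 · 31 · 43 = 851631878790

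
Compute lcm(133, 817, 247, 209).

817817

lcm(133, 817) = 133·817/gcd = 108661/19 = 5719
lcm(5719, 247) = 5719·247/gcd = 1412593/19 = 74347
lcm(74347, 209) = 74347·209/gcd = 15538523/19 = 817817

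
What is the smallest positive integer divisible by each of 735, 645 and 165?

347655

735 = 3 · 5 · 7²; 645 = 3 · 5 · 43; 165 = 3 · 5 · 11
lcm takes max exponent of each prime: 3 · 5 · 7² · 11 · 43 = 347655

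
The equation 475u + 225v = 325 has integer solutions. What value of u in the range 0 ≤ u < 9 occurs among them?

4

gcd(475, 225) = 25 (Euclid: 475 = 2·225 + 25; 225 = 9·25 + 0), and 25 | 325.
Extended Euclid: 475·(1) + 225·(-2) = 25. Scale by 13: u₀ = 13.
General solution u = u₀ + 9t; reducing mod 9 gives u = 4 (and v = -7).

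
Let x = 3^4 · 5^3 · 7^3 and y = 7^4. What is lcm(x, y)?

max exponent per prime: 3^4 · 5^3 · 7^4 = 24310125

24310125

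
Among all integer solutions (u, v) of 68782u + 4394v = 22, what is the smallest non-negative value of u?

Euclid: 68782 = 15·4394 + 2872; 4394 = 1·2872 + 1522; 2872 = 1·1522 + 1350; 1522 = 1·1350 + 172; 1350 = 7·172 + 146; 172 = 1·146 + 26; 146 = 5·26 + 16; 26 = 1·16 + 10; 16 = 1·10 + 6; 10 = 1·6 + 4; 6 = 1·4 + 2; 4 = 2·2 + 0 → gcd = 2; 22 = 2·11.
Back-substitution yields 68782·(843) + 4394·(-13196) = 2, so one solution is u = 843·11 = 9273, v = -13196·11 = -145156.
Solutions in u differ by 4394/2 = 2197; the one in [0, 2197) is 9273 mod 2197 = 485.

485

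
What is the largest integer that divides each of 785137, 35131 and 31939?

19

785137 = 19 · 31² · 43; 35131 = 19 · 43²; 31939 = 19 · 41²
gcd takes min exponent of each prime: 19 = 19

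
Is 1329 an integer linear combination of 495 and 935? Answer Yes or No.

By Bézout, 495s + 935t = 1329 has integer solutions iff gcd(495, 935) | 1329.
Euclid: 935 = 1·495 + 440; 495 = 1·440 + 55; 440 = 8·55 + 0. gcd = 55; 1329 mod 55 = 9. No.

No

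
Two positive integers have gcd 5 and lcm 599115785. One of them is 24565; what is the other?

Using mn = gcd(m,n)·lcm(m,n) = 5·599115785 = 2995578925, we get n = 2995578925/24565 = 121945.

121945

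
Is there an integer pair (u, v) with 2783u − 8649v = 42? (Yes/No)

Yes

By Bézout, 2783u − 8649v = 42 has integer solutions iff gcd(2783, 8649) | 42.
Euclid: 8649 = 3·2783 + 300; 2783 = 9·300 + 83; 300 = 3·83 + 51; 83 = 1·51 + 32; 51 = 1·32 + 19; 32 = 1·19 + 13; 19 = 1·13 + 6; 13 = 2·6 + 1; 6 = 6·1 + 0. gcd = 1; 42 mod 1 = 0. Yes.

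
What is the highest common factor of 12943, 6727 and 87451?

7

gcd(12943, 6727): 12943 = 1·6727 + 6216; 6727 = 1·6216 + 511; 6216 = 12·511 + 84; 511 = 6·84 + 7; 84 = 12·7 + 0 → 7
gcd(7, 87451): 87451 = 12493·7 + 0 → 7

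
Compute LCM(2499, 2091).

102459

2499 = 3 · 7² · 17; 2091 = 3 · 17 · 41
max exponents: 3 · 7² · 17 · 41 = 102459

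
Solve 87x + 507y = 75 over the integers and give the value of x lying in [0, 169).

30

Reduce mod 507: 87x ≡ 75 (mod 507). With g = gcd(87, 507) = 3 dividing 75, divide through: 29x ≡ 25 (mod 169).
Since gcd(29, 169) = 1, x ≡ 25·(29)⁻¹ ≡ 30 (mod 169). Smallest non-negative: 30.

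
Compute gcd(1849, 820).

Euclid: 1849 = 2·820 + 209; 820 = 3·209 + 193; 209 = 1·193 + 16; 193 = 12·16 + 1; 16 = 16·1 + 0. Last nonzero remainder: 1.

1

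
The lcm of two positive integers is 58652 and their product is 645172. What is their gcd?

gcd·lcm = product, so gcd = 645172/58652 = 11.

11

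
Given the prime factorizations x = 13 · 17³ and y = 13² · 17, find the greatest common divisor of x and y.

min exponent per shared prime: 13 · 17 = 221

221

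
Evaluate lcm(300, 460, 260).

89700

300 = 2² · 3 · 5²; 460 = 2² · 5 · 23; 260 = 2² · 5 · 13
lcm takes max exponent of each prime: 2² · 3 · 5² · 13 · 23 = 89700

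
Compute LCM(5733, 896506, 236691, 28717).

252397674165546

lcm(5733, 896506) = 5733·896506/gcd = 5139668898/13 = 395359146
lcm(395359146, 236691) = 395359146·236691/gcd = 93577951625886/819 = 114258793194
lcm(114258793194, 28717) = 114258793194·28717/gcd = 3281169764152098/13 = 252397674165546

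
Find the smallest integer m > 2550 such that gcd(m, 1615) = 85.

1615 = 85·19. Any m with gcd(m, 1615) = 85 is a multiple of 85, say 85s, with s coprime to 19.
Need s > 2550/85, so s ≥ 31. First s ≥ 31 with gcd(s, 19) = 1 is s = 31. Thus m = 85·31 = 2635.

2635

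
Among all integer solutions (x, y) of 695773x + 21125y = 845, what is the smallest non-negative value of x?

15

Reduce mod 21125: 695773x ≡ 845 (mod 21125). With g = gcd(695773, 21125) = 169 dividing 845, divide through: 4117x ≡ 5 (mod 125).
Since gcd(4117, 125) = 1, x ≡ 5·(4117)⁻¹ ≡ 15 (mod 125). Smallest non-negative: 15.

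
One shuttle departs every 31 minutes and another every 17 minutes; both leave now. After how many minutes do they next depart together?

gcd first: 31 = 1·17 + 14; 17 = 1·14 + 3; 14 = 4·3 + 2; 3 = 1·2 + 1; 2 = 2·1 + 0 → gcd = 1
lcm = 31·17/gcd = 527/1 = 527

527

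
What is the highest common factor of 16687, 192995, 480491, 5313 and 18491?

gcd(16687, 192995): 192995 = 11·16687 + 9438; 16687 = 1·9438 + 7249; 9438 = 1·7249 + 2189; 7249 = 3·2189 + 682; 2189 = 3·682 + 143; 682 = 4·143 + 110; 143 = 1·110 + 33; 110 = 3·33 + 11; 33 = 3·11 + 0 → 11
gcd(11, 480491): 480491 = 43681·11 + 0 → 11
gcd(11, 5313): 5313 = 483·11 + 0 → 11
gcd(11, 18491): 18491 = 1681·11 + 0 → 11

11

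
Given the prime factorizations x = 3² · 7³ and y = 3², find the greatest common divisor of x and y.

min exponent per shared prime: 3² = 9

9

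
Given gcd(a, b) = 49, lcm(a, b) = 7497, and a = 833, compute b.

441

Using ab = gcd(a,b)·lcm(a,b) = 49·7497 = 367353, we get b = 367353/833 = 441.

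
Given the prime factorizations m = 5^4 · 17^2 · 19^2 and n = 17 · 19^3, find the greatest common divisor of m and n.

6137

min exponent per shared prime: 17 · 19^2 = 6137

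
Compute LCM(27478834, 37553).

60700744306

27478834 = 2 · 17 · 29² · 31²; 37553 = 17 · 47²
max exponents: 2 · 17 · 29² · 31² · 47² = 60700744306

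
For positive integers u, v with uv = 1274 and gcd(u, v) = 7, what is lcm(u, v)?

182

For any two positive integers, gcd × lcm equals their product. Hence lcm = 1274 / 7 = 182.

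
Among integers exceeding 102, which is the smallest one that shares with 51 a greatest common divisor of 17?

119

gcd(a, 51) = 17 forces 17 | a; write a = 17s. Then gcd(17s, 17·3) = 17·gcd(s, 3), so need gcd(s, 3) = 1.
17s > 102 gives s ≥ 7. The least s ≥ 7 coprime to 3 is 7, so a = 17·7 = 119.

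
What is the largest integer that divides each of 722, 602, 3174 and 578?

gcd(722, 602): 722 = 1·602 + 120; 602 = 5·120 + 2; 120 = 60·2 + 0 → 2
gcd(2, 3174): 3174 = 1587·2 + 0 → 2
gcd(2, 578): 578 = 289·2 + 0 → 2

2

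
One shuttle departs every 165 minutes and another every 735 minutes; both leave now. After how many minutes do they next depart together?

165 = 3 · 5 · 11; 735 = 3 · 5 · 7²
max exponents: 3 · 5 · 7² · 11 = 8085

8085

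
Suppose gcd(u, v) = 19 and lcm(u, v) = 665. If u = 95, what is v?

133

Using uv = gcd(u,v)·lcm(u,v) = 19·665 = 12635, we get v = 12635/95 = 133.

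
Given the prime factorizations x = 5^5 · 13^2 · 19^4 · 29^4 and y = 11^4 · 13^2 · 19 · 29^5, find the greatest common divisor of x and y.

min exponent per shared prime: 13^2 · 19 · 29^4 = 2271079291

2271079291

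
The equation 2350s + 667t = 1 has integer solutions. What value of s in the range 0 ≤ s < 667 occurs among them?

581

gcd(2350, 667) = 1 (Euclid: 2350 = 3·667 + 349; 667 = 1·349 + 318; 349 = 1·318 + 31; 318 = 10·31 + 8; 31 = 3·8 + 7; 8 = 1·7 + 1; 7 = 7·1 + 0), and 1 | 1.
Extended Euclid: 2350·(-86) + 667·(303) = 1. Scale by 1: s₀ = -86.
General solution s = s₀ + 667k; reducing mod 667 gives s = 581 (and t = -2047).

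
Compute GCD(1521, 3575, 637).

1521 = 3² · 13²; 3575 = 5² · 11 · 13; 637 = 7² · 13
gcd takes min exponent of each prime: 13 = 13

13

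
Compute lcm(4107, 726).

gcd first: 4107 = 5·726 + 477; 726 = 1·477 + 249; 477 = 1·249 + 228; 249 = 1·228 + 21; 228 = 10·21 + 18; 21 = 1·18 + 3; 18 = 6·3 + 0 → gcd = 3
lcm = 4107·726/gcd = 2981682/3 = 993894

993894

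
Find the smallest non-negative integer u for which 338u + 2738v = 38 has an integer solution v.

1199

gcd(338, 2738) = 2 (Euclid: 2738 = 8·338 + 34; 338 = 9·34 + 32; 34 = 1·32 + 2; 32 = 16·2 + 0), and 2 | 38.
Extended Euclid: 338·(-81) + 2738·(10) = 2. Scale by 19: u₀ = -1539.
General solution u = u₀ + 1369t; reducing mod 1369 gives u = 1199 (and v = -148).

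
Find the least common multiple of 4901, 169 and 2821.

1063517

4901 = 13² · 29; 169 = 13²; 2821 = 7 · 13 · 31
lcm takes max exponent of each prime: 7 · 13² · 29 · 31 = 1063517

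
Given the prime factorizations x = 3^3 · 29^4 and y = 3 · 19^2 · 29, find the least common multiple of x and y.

6893867907

max exponent per prime: 3^3 · 19^2 · 29^4 = 6893867907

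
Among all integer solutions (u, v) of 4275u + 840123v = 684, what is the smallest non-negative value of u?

3341

gcd(4275, 840123) = 171 (Euclid: 840123 = 196·4275 + 2223; 4275 = 1·2223 + 2052; 2223 = 1·2052 + 171; 2052 = 12·171 + 0), and 171 | 684.
Extended Euclid: 4275·(-393) + 840123·(2) = 171. Scale by 4: u₀ = -1572.
General solution u = u₀ + 4913t; reducing mod 4913 gives u = 3341 (and v = -17).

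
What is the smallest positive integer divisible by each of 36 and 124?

36 = 2² · 3²; 124 = 2² · 31
max exponents: 2² · 3² · 31 = 1116

1116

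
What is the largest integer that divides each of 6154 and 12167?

1

6154 = 2 · 17 · 181
12167 = 23³
Common: 1 = 1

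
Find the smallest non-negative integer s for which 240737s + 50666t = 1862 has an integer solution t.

gcd(240737, 50666) = 49 (Euclid: 240737 = 4·50666 + 38073; 50666 = 1·38073 + 12593; 38073 = 3·12593 + 294; 12593 = 42·294 + 245; 294 = 1·245 + 49; 245 = 5·49 + 0), and 49 | 1862.
Extended Euclid: 240737·(173) + 50666·(-822) = 49. Scale by 38: s₀ = 6574.
General solution s = s₀ + 1034k; reducing mod 1034 gives s = 370 (and t = -1758).

370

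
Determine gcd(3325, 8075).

3325 = 5² · 7 · 19
8075 = 5² · 17 · 19
Common: 5² · 19 = 475

475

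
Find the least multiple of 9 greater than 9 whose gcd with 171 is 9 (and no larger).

Multiples of 9 above 9: 9·2, 9·3, … . Need the cofactor coprime to 171/9 = 19.
Checking s = 2, 3, … the first with gcd(s, 19) = 1 is s = 2, giving 18.

18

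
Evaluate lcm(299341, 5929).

36220261

299341 = 7² · 41 · 149; 5929 = 7² · 11²
max exponents: 7² · 11² · 41 · 149 = 36220261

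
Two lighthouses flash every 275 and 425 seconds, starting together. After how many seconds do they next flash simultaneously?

275 = 5² · 11; 425 = 5² · 17
max exponents: 5² · 11 · 17 = 4675

4675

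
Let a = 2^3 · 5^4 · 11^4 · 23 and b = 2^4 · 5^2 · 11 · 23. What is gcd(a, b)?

50600

min exponent per shared prime: 2^3 · 5^2 · 11 · 23 = 50600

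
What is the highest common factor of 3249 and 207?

9

Euclid: 3249 = 15·207 + 144; 207 = 1·144 + 63; 144 = 2·63 + 18; 63 = 3·18 + 9; 18 = 2·9 + 0. Last nonzero remainder: 9.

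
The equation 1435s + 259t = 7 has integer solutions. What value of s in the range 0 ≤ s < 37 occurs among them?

gcd(1435, 259) = 7 (Euclid: 1435 = 5·259 + 140; 259 = 1·140 + 119; 140 = 1·119 + 21; 119 = 5·21 + 14; 21 = 1·14 + 7; 14 = 2·7 + 0), and 7 | 7.
Extended Euclid: 1435·(13) + 259·(-72) = 7. Scale by 1: s₀ = 13.
General solution s = s₀ + 37k; reducing mod 37 gives s = 13 (and t = -72).

13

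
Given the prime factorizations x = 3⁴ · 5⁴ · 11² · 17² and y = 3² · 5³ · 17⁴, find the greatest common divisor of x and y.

min exponent per shared prime: 3² · 5³ · 17² = 325125

325125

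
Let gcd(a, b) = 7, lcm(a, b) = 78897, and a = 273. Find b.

2023

a·b = gcd·lcm = 7·78897 = 552279, so b = 552279/273 = 2023.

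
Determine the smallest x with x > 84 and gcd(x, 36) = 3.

36 = 3·12. Any x with gcd(x, 36) = 3 is a multiple of 3, say 3s, with s coprime to 12.
Need s > 84/3, so s ≥ 29. First s ≥ 29 with gcd(s, 12) = 1 is s = 29. Thus x = 3·29 = 87.

87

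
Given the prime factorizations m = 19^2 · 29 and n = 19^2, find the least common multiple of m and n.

10469

max exponent per prime: 19^2 · 29 = 10469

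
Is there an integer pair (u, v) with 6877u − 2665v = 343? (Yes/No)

No

gcd(6877, 2665): 6877 = 2·2665 + 1547; 2665 = 1·1547 + 1118; 1547 = 1·1118 + 429; 1118 = 2·429 + 260; 429 = 1·260 + 169; 260 = 1·169 + 91; 169 = 1·91 + 78; 91 = 1·78 + 13; 78 = 6·13 + 0 → 13
13 does not divide 343, so a solution does not exist.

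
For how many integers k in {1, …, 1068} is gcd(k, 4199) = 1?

879

4199 = 13·17·19. Inclusion–exclusion on these primes:
1068 − ⌊1068/13⌋ − ⌊1068/17⌋ − ⌊1068/19⌋ + ⌊1068/221⌋ + ⌊1068/247⌋ + ⌊1068/323⌋ − ⌊1068/4199⌋ = 879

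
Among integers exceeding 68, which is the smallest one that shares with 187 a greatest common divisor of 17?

gcd(t, 187) = 17 forces 17 | t; write t = 17s. Then gcd(17s, 17·11) = 17·gcd(s, 11), so need gcd(s, 11) = 1.
17s > 68 gives s ≥ 5. The least s ≥ 5 coprime to 11 is 5, so t = 17·5 = 85.

85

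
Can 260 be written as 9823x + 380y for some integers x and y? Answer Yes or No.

gcd(9823, 380): 9823 = 25·380 + 323; 380 = 1·323 + 57; 323 = 5·57 + 38; 57 = 1·38 + 19; 38 = 2·19 + 0 → 19
19 does not divide 260, so a solution does not exist.

No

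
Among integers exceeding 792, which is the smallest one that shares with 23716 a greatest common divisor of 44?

23716 = 44·539. Any a with gcd(a, 23716) = 44 is a multiple of 44, say 44s, with s coprime to 539.
Need s > 792/44, so s ≥ 19. First s ≥ 19 with gcd(s, 539) = 1 is s = 19. Thus a = 44·19 = 836.

836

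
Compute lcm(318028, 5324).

gcd first: 318028 = 59·5324 + 3912; 5324 = 1·3912 + 1412; 3912 = 2·1412 + 1088; 1412 = 1·1088 + 324; 1088 = 3·324 + 116; 324 = 2·116 + 92; 116 = 1·92 + 24; 92 = 3·24 + 20; 24 = 1·20 + 4; 20 = 5·4 + 0 → gcd = 4
lcm = 318028·5324/gcd = 1693181072/4 = 423295268

423295268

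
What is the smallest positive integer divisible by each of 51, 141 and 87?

69513

lcm(51, 141) = 51·141/gcd = 7191/3 = 2397
lcm(2397, 87) = 2397·87/gcd = 208539/3 = 69513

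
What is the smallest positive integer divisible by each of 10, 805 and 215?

69230

10 = 2 · 5; 805 = 5 · 7 · 23; 215 = 5 · 43
lcm takes max exponent of each prime: 2 · 5 · 7 · 23 · 43 = 69230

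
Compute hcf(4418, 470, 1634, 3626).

4418 = 2 · 47²; 470 = 2 · 5 · 47; 1634 = 2 · 19 · 43; 3626 = 2 · 7² · 37
gcd takes min exponent of each prime: 2 = 2

2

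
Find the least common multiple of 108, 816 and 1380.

844560

108 = 2² · 3³; 816 = 2⁴ · 3 · 17; 1380 = 2² · 3 · 5 · 23
lcm takes max exponent of each prime: 2⁴ · 3³ · 5 · 17 · 23 = 844560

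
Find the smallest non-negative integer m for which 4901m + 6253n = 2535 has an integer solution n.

Euclid: 6253 = 1·4901 + 1352; 4901 = 3·1352 + 845; 1352 = 1·845 + 507; 845 = 1·507 + 338; 507 = 1·338 + 169; 338 = 2·169 + 0 → gcd = 169; 2535 = 169·15.
Back-substitution yields 4901·(-14) + 6253·(11) = 169, so one solution is m = -14·15 = -210, n = 11·15 = 165.
Solutions in m differ by 6253/169 = 37; the one in [0, 37) is -210 mod 37 = 12.

12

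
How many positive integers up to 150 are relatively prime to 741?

Prime factors of 741: 3, 13, 19. Count integers ≤ 150 divisible by none of them.
By inclusion–exclusion: 150 − ⌊150/3⌋ − ⌊150/13⌋ − ⌊150/19⌋ + ⌊150/39⌋ + ⌊150/57⌋ + ⌊150/247⌋ − ⌊150/741⌋ = 87.

87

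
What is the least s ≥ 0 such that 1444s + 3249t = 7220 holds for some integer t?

Reduce mod 3249: 1444s ≡ 7220 (mod 3249). With g = gcd(1444, 3249) = 361 dividing 7220, divide through: 4s ≡ 20 (mod 9).
Since gcd(4, 9) = 1, s ≡ 20·(4)⁻¹ ≡ 5 (mod 9). Smallest non-negative: 5.

5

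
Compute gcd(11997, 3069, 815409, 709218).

gcd(11997, 3069): 11997 = 3·3069 + 2790; 3069 = 1·2790 + 279; 2790 = 10·279 + 0 → 279
gcd(279, 815409): 815409 = 2922·279 + 171; 279 = 1·171 + 108; 171 = 1·108 + 63; 108 = 1·63 + 45; 63 = 1·45 + 18; 45 = 2·18 + 9; 18 = 2·9 + 0 → 9
gcd(9, 709218): 709218 = 78802·9 + 0 → 9

9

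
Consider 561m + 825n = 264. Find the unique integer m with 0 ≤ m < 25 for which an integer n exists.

Reduce mod 825: 561m ≡ 264 (mod 825). With g = gcd(561, 825) = 33 dividing 264, divide through: 17m ≡ 8 (mod 25).
Since gcd(17, 25) = 1, m ≡ 8·(17)⁻¹ ≡ 24 (mod 25). Smallest non-negative: 24.

24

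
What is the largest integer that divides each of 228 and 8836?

228 = 2² · 3 · 19
8836 = 2² · 47²
Common: 2² = 4

4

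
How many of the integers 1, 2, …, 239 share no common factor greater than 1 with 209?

Prime factors of 209: 11, 19. Count integers ≤ 239 divisible by none of them.
By inclusion–exclusion: 239 − ⌊239/11⌋ − ⌊239/19⌋ + ⌊239/209⌋ = 207.

207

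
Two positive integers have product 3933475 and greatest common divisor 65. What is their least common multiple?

60515

For any two positive integers, gcd × lcm equals their product. Hence lcm = 3933475 / 65 = 60515.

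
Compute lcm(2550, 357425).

2550 = 2 · 3 · 5² · 17; 357425 = 5² · 17 · 29²
max exponents: 2 · 3 · 5² · 17 · 29² = 2144550

2144550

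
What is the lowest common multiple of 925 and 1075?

gcd first: 1075 = 1·925 + 150; 925 = 6·150 + 25; 150 = 6·25 + 0 → gcd = 25
lcm = 925·1075/gcd = 994375/25 = 39775

39775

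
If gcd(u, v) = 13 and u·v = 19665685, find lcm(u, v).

Since gcd(u,v)·lcm(u,v) = uv, lcm = 19665685/13 = 1512745.

1512745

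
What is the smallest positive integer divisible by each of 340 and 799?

15980

gcd first: 799 = 2·340 + 119; 340 = 2·119 + 102; 119 = 1·102 + 17; 102 = 6·17 + 0 → gcd = 17
lcm = 340·799/gcd = 271660/17 = 15980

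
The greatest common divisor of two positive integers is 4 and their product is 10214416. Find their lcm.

2553604

gcd·lcm = product, so lcm = 10214416/4 = 2553604.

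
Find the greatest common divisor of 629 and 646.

17

Euclid: 646 = 1·629 + 17; 629 = 37·17 + 0. Last nonzero remainder: 17.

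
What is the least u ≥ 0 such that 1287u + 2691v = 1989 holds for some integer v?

Euclid: 2691 = 2·1287 + 117; 1287 = 11·117 + 0 → gcd = 117; 1989 = 117·17.
Back-substitution yields 1287·(-2) + 2691·(1) = 117, so one solution is u = -2·17 = -34, v = 1·17 = 17.
Solutions in u differ by 2691/117 = 23; the one in [0, 23) is -34 mod 23 = 12.

12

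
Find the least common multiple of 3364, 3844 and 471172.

380801681572

lcm(3364, 3844) = 3364·3844/gcd = 12931216/4 = 3232804
lcm(3232804, 471172) = 3232804·471172/gcd = 1523206726288/4 = 380801681572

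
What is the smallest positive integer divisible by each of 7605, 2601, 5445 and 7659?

226314297495

7605 = 3² · 5 · 13²; 2601 = 3² · 17²; 5445 = 3² · 5 · 11²; 7659 = 3² · 23 · 37
lcm takes max exponent of each prime: 3² · 5 · 11² · 13² · 17² · 23 · 37 = 226314297495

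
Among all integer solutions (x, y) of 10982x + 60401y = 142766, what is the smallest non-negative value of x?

Euclid: 60401 = 5·10982 + 5491; 10982 = 2·5491 + 0 → gcd = 5491; 142766 = 5491·26.
Back-substitution yields 10982·(-5) + 60401·(1) = 5491, so one solution is x = -5·26 = -130, y = 1·26 = 26.
Solutions in x differ by 60401/5491 = 11; the one in [0, 11) is -130 mod 11 = 2.

2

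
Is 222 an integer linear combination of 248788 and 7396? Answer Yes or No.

gcd(248788, 7396): 248788 = 33·7396 + 4720; 7396 = 1·4720 + 2676; 4720 = 1·2676 + 2044; 2676 = 1·2044 + 632; 2044 = 3·632 + 148; 632 = 4·148 + 40; 148 = 3·40 + 28; 40 = 1·28 + 12; 28 = 2·12 + 4; 12 = 3·4 + 0 → 4
4 does not divide 222, so a solution does not exist.

No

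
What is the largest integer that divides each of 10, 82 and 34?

2

gcd(10, 82): 82 = 8·10 + 2; 10 = 5·2 + 0 → 2
gcd(2, 34): 34 = 17·2 + 0 → 2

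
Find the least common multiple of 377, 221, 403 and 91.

377 = 13 · 29; 221 = 13 · 17; 403 = 13 · 31; 91 = 7 · 13
lcm takes max exponent of each prime: 7 · 13 · 17 · 29 · 31 = 1390753

1390753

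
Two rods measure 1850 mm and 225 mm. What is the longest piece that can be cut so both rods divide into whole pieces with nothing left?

25

Euclid: 1850 = 8·225 + 50; 225 = 4·50 + 25; 50 = 2·25 + 0. Last nonzero remainder: 25.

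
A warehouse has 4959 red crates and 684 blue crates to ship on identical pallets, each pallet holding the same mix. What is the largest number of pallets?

171

Euclid: 4959 = 7·684 + 171; 684 = 4·171 + 0. Last nonzero remainder: 171.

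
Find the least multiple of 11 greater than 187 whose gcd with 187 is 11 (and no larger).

Multiples of 11 above 187: 11·18, 11·19, … . Need the cofactor coprime to 187/11 = 17.
Checking s = 18, 19, … the first with gcd(s, 17) = 1 is s = 18, giving 198.

198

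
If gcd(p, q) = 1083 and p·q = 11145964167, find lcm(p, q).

10291749

gcd·lcm = product, so lcm = 11145964167/1083 = 10291749.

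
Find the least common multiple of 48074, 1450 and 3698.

lcm(48074, 1450) = 48074·1450/gcd = 69707300/2 = 34853650
lcm(34853650, 3698) = 34853650·3698/gcd = 128888797700/3698 = 34853650

34853650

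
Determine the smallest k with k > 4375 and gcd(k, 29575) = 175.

4725

Multiples of 175 above 4375: 175·26, 175·27, … . Need the cofactor coprime to 29575/175 = 169.
Checking s = 26, 27, … the first with gcd(s, 169) = 1 is s = 27, giving 4725.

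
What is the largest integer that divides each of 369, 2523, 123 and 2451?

3

369 = 3² · 41; 2523 = 3 · 29²; 123 = 3 · 41; 2451 = 3 · 19 · 43
gcd takes min exponent of each prime: 3 = 3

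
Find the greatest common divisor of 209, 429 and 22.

209 = 11 · 19; 429 = 3 · 11 · 13; 22 = 2 · 11
gcd takes min exponent of each prime: 11 = 11

11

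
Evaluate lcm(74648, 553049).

5897714536

gcd first: 553049 = 7·74648 + 30513; 74648 = 2·30513 + 13622; 30513 = 2·13622 + 3269; 13622 = 4·3269 + 546; 3269 = 5·546 + 539; 546 = 1·539 + 7; 539 = 77·7 + 0 → gcd = 7
lcm = 74648·553049/gcd = 41284001752/7 = 5897714536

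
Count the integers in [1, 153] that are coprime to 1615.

1615 = 5·17·19. Inclusion–exclusion on these primes:
153 − ⌊153/5⌋ − ⌊153/17⌋ − ⌊153/19⌋ + ⌊153/85⌋ + ⌊153/95⌋ + ⌊153/323⌋ − ⌊153/1615⌋ = 108

108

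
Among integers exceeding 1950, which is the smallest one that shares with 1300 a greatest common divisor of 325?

2275

gcd(x, 1300) = 325 forces 325 | x; write x = 325s. Then gcd(325s, 325·4) = 325·gcd(s, 4), so need gcd(s, 4) = 1.
325s > 1950 gives s ≥ 7. The least s ≥ 7 coprime to 4 is 7, so x = 325·7 = 2275.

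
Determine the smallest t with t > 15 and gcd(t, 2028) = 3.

21

gcd(t, 2028) = 3 forces 3 | t; write t = 3s. Then gcd(3s, 3·676) = 3·gcd(s, 676), so need gcd(s, 676) = 1.
3s > 15 gives s ≥ 6. The least s ≥ 6 coprime to 676 is 7, so t = 3·7 = 21.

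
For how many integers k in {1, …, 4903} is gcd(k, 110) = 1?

110 = 2·5·11. Inclusion–exclusion on these primes:
4903 − ⌊4903/2⌋ − ⌊4903/5⌋ − ⌊4903/11⌋ + ⌊4903/10⌋ + ⌊4903/22⌋ + ⌊4903/55⌋ − ⌊4903/110⌋ = 1784

1784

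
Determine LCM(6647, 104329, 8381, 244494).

58870976778

6647 = 17² · 23; 104329 = 17² · 19²; 8381 = 17² · 29; 244494 = 2 · 3² · 17² · 47
lcm takes max exponent of each prime: 2 · 3² · 17² · 19² · 23 · 29 · 47 = 58870976778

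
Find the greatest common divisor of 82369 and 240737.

49

Euclid: 240737 = 2·82369 + 75999; 82369 = 1·75999 + 6370; 75999 = 11·6370 + 5929; 6370 = 1·5929 + 441; 5929 = 13·441 + 196; 441 = 2·196 + 49; 196 = 4·49 + 0. Last nonzero remainder: 49.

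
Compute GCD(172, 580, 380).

4

172 = 2² · 43; 580 = 2² · 5 · 29; 380 = 2² · 5 · 19
gcd takes min exponent of each prime: 2² = 4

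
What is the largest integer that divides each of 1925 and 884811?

1

1925 = 5² · 7 · 11
884811 = 3 · 19³ · 43
Common: 1 = 1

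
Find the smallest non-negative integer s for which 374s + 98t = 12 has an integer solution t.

gcd(374, 98) = 2 (Euclid: 374 = 3·98 + 80; 98 = 1·80 + 18; 80 = 4·18 + 8; 18 = 2·8 + 2; 8 = 4·2 + 0), and 2 | 12.
Extended Euclid: 374·(-11) + 98·(42) = 2. Scale by 6: s₀ = -66.
General solution s = s₀ + 49k; reducing mod 49 gives s = 32 (and t = -122).

32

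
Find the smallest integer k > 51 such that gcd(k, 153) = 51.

102

Multiples of 51 above 51: 51·2, 51·3, … . Need the cofactor coprime to 153/51 = 3.
Checking s = 2, 3, … the first with gcd(s, 3) = 1 is s = 2, giving 102.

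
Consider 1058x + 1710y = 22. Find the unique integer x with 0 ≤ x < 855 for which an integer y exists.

674

Reduce mod 1710: 1058x ≡ 22 (mod 1710). With g = gcd(1058, 1710) = 2 dividing 22, divide through: 529x ≡ 11 (mod 855).
Since gcd(529, 855) = 1, x ≡ 11·(529)⁻¹ ≡ 674 (mod 855). Smallest non-negative: 674.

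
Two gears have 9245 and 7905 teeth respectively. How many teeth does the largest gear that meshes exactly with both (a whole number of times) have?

5

9245 = 5 · 43²
7905 = 3 · 5 · 17 · 31
Common: 5 = 5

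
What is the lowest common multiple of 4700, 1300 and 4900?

2993900

lcm(4700, 1300) = 4700·1300/gcd = 6110000/100 = 61100
lcm(61100, 4900) = 61100·4900/gcd = 299390000/100 = 2993900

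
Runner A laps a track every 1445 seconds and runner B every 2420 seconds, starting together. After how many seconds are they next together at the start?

699380

gcd first: 2420 = 1·1445 + 975; 1445 = 1·975 + 470; 975 = 2·470 + 35; 470 = 13·35 + 15; 35 = 2·15 + 5; 15 = 3·5 + 0 → gcd = 5
lcm = 1445·2420/gcd = 3496900/5 = 699380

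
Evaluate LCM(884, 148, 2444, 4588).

884 = 2² · 13 · 17; 148 = 2² · 37; 2444 = 2² · 13 · 47; 4588 = 2² · 31 · 37
lcm takes max exponent of each prime: 2² · 13 · 17 · 31 · 37 · 47 = 47655556

47655556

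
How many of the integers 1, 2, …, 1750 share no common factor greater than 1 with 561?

999

Prime factors of 561: 3, 11, 17. Count integers ≤ 1750 divisible by none of them.
By inclusion–exclusion: 1750 − ⌊1750/3⌋ − ⌊1750/11⌋ − ⌊1750/17⌋ + ⌊1750/33⌋ + ⌊1750/51⌋ + ⌊1750/187⌋ − ⌊1750/561⌋ = 999.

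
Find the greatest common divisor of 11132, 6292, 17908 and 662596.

484

11132 = 2² · 11² · 23; 6292 = 2² · 11² · 13; 17908 = 2² · 11² · 37; 662596 = 2² · 11² · 37²
gcd takes min exponent of each prime: 2² · 11² = 484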